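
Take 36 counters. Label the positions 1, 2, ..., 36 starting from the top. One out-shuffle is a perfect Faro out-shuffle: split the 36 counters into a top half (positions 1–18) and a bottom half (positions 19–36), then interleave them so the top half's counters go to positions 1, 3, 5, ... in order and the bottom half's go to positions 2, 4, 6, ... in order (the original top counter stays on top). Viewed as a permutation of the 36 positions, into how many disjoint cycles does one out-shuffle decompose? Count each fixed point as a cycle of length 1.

7

Trace each unvisited position around until it returns:
(1) (2 3 5 9 17 33 ... len 12) (4 7 13 25 14 27 ... len 12) (6 11 21) (8 15 29 22) (16 31 26) (36)
7 cycles in total.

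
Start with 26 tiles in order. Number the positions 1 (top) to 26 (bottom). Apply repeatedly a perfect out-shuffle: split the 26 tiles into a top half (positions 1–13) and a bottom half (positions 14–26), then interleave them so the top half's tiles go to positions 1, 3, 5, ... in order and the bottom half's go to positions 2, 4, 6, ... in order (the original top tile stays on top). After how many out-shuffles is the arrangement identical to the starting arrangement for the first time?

20

The out-shuffle permutes the 26 positions with cycle lengths [1, 1, 4, 20].
Every tile is home exactly when every cycle has completed a whole number of laps, i.e. after lcm(1, 4, 20) = 20 out-shuffles.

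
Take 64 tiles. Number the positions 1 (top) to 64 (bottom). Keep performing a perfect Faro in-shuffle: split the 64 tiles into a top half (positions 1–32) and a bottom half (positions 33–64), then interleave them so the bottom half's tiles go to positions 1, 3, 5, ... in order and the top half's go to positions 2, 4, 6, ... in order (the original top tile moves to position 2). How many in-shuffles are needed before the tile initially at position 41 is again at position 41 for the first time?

12

Follow position 41 under repeated in-shuffles:
41 → 17 → 34 → 3 → 6 → 12 → 24 → 48 → 31 → 62 → 59 → 53 → 41
It first returns after 12 in-shuffles.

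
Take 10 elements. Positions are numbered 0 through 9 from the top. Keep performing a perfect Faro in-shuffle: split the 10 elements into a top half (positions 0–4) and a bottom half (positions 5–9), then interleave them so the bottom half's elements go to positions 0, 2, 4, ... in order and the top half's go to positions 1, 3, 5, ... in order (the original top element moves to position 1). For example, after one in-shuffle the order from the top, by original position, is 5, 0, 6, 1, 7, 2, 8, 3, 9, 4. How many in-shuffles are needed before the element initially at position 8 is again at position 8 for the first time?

Follow position 8 under repeated in-shuffles:
8 → 6 → 2 → 5 → 0 → 1 → 3 → 7 → 4 → 9 → 8
It first returns after 10 in-shuffles.

10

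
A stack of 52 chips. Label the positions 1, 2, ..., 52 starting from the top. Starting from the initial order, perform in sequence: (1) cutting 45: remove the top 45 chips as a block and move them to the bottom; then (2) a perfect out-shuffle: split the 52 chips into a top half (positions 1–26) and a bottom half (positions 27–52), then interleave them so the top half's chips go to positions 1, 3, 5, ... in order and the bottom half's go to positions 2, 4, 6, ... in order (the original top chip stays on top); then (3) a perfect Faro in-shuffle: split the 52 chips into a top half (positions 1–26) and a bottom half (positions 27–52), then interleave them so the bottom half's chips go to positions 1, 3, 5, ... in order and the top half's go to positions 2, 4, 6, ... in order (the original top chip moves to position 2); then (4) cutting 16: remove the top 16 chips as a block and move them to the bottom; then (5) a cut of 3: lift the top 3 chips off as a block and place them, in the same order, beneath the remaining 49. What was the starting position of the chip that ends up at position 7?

52

Undo the operations in reverse order, starting from position 7:
  undo op 5 (cut 3): 7 ← 10
  undo op 4 (cut 16): 10 ← 26
  undo op 3 (in-shuffle, from top half): 26 ← 13
  undo op 2 (out-shuffle, from top half): 13 ← 7
  undo op 1 (cut 45): 7 ← 52
So the chip at position 7 came from original position 52.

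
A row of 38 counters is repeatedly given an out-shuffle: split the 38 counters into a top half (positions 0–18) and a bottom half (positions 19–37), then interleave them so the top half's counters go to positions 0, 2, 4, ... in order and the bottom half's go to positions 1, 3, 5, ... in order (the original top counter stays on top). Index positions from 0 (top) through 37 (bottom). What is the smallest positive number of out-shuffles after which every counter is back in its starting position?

36

The out-shuffle permutes the 38 positions with cycle lengths [1, 1, 36].
Every counter is home exactly when every cycle has completed a whole number of laps, i.e. after lcm(1, 36) = 36 out-shuffles.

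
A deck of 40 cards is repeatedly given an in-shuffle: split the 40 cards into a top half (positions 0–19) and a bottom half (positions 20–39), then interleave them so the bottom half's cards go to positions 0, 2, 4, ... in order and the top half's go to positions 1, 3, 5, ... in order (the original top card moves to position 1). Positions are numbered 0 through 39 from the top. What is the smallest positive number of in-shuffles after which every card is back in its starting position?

20

The in-shuffle permutes the 40 positions with cycle lengths [20, 20].
Every card is home exactly when every cycle has completed a whole number of laps, i.e. after lcm(20) = 20 in-shuffles.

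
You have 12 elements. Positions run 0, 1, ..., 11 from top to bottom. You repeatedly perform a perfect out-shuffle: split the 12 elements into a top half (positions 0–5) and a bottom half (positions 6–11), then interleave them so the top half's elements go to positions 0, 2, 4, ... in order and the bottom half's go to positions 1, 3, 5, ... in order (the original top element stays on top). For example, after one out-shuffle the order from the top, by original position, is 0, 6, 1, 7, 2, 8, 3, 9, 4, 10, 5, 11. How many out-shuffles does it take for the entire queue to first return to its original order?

10

The out-shuffle permutes the 12 positions with cycle lengths [1, 1, 10].
Every element is home exactly when every cycle has completed a whole number of laps, i.e. after lcm(1, 10) = 10 out-shuffles.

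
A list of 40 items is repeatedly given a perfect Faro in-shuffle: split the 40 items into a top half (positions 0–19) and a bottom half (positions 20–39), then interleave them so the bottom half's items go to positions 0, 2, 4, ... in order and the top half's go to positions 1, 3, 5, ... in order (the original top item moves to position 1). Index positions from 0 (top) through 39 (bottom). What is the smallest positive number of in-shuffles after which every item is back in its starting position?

20

The in-shuffle permutes the 40 positions with cycle lengths [20, 20].
Every item is home exactly when every cycle has completed a whole number of laps, i.e. after lcm(20) = 20 in-shuffles.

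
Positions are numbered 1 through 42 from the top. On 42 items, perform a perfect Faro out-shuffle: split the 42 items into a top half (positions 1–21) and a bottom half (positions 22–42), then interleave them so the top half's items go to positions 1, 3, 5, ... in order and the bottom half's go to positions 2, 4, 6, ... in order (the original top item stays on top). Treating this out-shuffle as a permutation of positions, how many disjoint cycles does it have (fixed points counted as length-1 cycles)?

4

Trace each unvisited position around until it returns:
(1) (2 3 5 9 17 33 ... len 20) (4 7 13 25 8 15 ... len 20) (42)
4 cycles in total.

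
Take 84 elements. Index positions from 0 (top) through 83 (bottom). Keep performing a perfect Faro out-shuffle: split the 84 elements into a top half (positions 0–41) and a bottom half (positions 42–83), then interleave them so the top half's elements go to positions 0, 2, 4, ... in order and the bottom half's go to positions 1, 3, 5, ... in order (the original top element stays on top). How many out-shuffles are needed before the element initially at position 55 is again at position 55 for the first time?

Follow position 55 under repeated out-shuffles:
55 → 27 → 54 → 25 → 50 → 17 → 34 → 68 → ... → 55 (length 82)
It first returns after 82 out-shuffles.

82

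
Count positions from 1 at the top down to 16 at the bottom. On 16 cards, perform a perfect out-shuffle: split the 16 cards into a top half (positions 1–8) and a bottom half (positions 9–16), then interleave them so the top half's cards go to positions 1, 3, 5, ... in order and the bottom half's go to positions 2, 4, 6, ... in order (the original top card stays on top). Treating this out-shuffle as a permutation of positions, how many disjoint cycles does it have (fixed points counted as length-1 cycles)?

6

Trace each unvisited position around until it returns:
(1) (2 3 5 9) (4 7 13 10) (6 11) (8 15 14 12) (16)
6 cycles in total.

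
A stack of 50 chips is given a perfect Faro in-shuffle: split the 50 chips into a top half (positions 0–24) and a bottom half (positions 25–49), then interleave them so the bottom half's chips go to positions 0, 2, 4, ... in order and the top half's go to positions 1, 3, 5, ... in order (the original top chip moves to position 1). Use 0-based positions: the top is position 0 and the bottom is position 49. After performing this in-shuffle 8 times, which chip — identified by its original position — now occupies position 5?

5

Work backwards from position 5, undoing one in-shuffle at a time:
5 ← 2 ← 26 ← 38 ← 44 ← 47 ← 23 ← 11 ← 5
So the chip now at position 5 started at position 5.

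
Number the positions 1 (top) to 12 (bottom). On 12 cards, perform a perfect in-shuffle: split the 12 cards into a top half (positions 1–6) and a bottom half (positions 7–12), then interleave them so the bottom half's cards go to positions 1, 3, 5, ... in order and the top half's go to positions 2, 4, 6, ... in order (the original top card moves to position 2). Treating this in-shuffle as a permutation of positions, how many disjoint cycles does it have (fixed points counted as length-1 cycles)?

Trace each unvisited position around until it returns:
(1 2 4 8 3 6 ... len 12)
1 cycle in total.

1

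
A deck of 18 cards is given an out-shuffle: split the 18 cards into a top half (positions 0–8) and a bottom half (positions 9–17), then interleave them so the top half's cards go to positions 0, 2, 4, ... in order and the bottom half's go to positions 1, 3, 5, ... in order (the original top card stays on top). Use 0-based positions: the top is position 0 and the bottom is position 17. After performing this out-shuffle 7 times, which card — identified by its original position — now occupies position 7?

14

Work backwards from position 7, undoing one out-shuffle at a time:
7 ← 12 ← 6 ← 3 ← 10 ← 5 ← 11 ← 14
So the card now at position 7 started at position 14.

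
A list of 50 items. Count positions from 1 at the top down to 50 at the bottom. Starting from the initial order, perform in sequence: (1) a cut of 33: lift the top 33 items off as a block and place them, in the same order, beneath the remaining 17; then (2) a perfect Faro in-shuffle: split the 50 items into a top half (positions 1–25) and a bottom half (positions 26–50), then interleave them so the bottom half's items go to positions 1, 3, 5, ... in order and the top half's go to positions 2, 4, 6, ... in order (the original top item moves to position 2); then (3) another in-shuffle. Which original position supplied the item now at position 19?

Undo the operations in reverse order, starting from position 19:
  undo op 3 (in-shuffle, from bottom half): 19 ← 35
  undo op 2 (in-shuffle, from bottom half): 35 ← 43
  undo op 1 (cut 33): 43 ← 26
So the item at position 19 came from original position 26.

26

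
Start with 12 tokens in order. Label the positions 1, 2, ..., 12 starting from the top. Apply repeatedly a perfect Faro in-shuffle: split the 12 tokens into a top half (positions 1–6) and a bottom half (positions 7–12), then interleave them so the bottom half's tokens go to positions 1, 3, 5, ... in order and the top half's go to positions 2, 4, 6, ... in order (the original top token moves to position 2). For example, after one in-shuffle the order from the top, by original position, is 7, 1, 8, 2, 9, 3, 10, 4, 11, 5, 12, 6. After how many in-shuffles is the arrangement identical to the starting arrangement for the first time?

The in-shuffle permutes the 12 positions with cycle lengths [12].
Every token is home exactly when every cycle has completed a whole number of laps, i.e. after lcm(12) = 12 in-shuffles.

12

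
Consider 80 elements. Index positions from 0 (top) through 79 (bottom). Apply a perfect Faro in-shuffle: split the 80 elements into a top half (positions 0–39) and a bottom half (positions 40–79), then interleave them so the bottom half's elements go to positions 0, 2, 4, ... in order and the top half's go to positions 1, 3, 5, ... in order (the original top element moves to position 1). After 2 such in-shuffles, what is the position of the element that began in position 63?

Track the element's position through each in-shuffle:
63 → 46 → 12

12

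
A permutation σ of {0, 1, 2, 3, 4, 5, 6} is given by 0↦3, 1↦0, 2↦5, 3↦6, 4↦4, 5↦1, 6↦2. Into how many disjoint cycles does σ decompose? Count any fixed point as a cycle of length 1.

2

Cycle decomposition: (0 3 6 2 5 1) (4).
2 cycles.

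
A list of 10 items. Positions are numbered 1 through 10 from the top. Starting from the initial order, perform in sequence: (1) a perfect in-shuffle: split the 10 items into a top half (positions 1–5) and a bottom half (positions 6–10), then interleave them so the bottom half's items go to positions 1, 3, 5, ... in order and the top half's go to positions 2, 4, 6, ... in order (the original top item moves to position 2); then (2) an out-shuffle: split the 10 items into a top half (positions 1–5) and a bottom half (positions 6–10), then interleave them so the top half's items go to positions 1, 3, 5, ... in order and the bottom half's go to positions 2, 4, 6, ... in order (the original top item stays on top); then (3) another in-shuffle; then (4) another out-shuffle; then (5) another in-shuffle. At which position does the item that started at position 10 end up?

7

Track the item from position 10 forward through each operation:
  after op 1 (in-shuffle): 10 → 9
  after op 2 (out-shuffle): 9 → 8
  after op 3 (in-shuffle): 8 → 5
  after op 4 (out-shuffle): 5 → 9
  after op 5 (in-shuffle): 9 → 7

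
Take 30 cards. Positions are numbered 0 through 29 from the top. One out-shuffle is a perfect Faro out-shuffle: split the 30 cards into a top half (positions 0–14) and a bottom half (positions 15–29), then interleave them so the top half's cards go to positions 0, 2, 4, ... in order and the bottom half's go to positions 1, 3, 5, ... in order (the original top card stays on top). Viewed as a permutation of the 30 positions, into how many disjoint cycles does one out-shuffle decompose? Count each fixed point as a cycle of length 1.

3

Trace each unvisited position around until it returns:
(0) (1 2 4 8 16 3 ... len 28) (29)
3 cycles in total.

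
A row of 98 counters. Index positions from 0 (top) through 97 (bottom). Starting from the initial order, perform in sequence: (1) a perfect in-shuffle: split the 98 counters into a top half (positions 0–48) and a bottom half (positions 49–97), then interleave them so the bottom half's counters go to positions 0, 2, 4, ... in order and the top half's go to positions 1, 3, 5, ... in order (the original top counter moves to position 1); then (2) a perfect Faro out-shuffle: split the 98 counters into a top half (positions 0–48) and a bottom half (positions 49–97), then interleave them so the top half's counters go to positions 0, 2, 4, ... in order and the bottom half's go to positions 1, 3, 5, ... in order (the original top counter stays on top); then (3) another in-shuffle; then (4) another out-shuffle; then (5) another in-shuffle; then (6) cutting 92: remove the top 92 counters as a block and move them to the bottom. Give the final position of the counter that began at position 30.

17

Track the counter from position 30 forward through each operation:
  after op 1 (in-shuffle): 30 → 61
  after op 2 (out-shuffle): 61 → 25
  after op 3 (in-shuffle): 25 → 51
  after op 4 (out-shuffle): 51 → 5
  after op 5 (in-shuffle): 5 → 11
  after op 6 (cut 92): 11 → 17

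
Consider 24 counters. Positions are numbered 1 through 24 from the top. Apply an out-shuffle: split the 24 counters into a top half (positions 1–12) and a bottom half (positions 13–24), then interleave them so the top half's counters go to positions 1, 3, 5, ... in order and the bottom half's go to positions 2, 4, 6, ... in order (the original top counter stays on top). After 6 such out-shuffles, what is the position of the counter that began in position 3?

Track the counter's position through each out-shuffle:
3 → 5 → 9 → 17 → 10 → 19 → 14

14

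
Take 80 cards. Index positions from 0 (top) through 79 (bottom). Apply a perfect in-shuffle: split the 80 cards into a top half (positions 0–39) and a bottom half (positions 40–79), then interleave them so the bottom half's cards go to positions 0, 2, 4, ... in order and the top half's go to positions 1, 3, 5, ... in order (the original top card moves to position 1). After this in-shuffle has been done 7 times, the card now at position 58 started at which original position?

Work backwards from position 58, undoing one in-shuffle at a time:
58 ← 69 ← 34 ← 57 ← 28 ← 54 ← 67 ← 33
So the card now at position 58 started at position 33.

33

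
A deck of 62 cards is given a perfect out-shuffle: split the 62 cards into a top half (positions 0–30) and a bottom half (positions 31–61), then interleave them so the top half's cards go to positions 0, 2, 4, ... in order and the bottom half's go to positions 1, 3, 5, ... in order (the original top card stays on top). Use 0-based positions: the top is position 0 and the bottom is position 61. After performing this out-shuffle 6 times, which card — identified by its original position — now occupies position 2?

Work backwards from position 2, undoing one out-shuffle at a time:
2 ← 1 ← 31 ← 46 ← 23 ← 42 ← 21
So the card now at position 2 started at position 21.

21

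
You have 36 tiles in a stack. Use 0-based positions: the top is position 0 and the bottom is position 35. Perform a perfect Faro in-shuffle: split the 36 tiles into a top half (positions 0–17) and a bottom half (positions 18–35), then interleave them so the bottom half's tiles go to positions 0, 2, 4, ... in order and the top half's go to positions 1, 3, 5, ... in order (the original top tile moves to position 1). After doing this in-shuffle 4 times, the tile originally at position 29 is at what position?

35

Track the tile's position through each in-shuffle:
29 → 22 → 8 → 17 → 35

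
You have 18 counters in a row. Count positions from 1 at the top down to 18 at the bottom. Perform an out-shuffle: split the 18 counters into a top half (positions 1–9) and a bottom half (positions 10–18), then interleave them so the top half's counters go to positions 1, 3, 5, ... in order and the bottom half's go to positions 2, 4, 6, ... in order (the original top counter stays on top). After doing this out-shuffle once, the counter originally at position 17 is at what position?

Track the counter's position through each out-shuffle:
17 → 16

16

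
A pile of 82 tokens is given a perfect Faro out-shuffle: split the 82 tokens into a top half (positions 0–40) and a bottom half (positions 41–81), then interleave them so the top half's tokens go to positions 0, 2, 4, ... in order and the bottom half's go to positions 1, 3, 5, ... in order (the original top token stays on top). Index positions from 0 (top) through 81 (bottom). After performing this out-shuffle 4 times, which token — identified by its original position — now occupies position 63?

9

Work backwards from position 63, undoing one out-shuffle at a time:
63 ← 72 ← 36 ← 18 ← 9
So the token now at position 63 started at position 9.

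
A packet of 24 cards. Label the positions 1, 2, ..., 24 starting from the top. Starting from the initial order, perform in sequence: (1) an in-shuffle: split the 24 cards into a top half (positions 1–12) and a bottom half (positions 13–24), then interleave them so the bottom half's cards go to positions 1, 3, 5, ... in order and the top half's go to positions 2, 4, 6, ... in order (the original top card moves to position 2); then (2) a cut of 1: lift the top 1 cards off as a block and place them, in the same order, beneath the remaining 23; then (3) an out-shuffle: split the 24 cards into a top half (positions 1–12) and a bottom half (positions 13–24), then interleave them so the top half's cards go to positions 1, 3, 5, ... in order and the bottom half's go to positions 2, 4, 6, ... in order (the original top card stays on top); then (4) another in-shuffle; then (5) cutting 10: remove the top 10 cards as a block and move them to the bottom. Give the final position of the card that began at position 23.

21

Track the card from position 23 forward through each operation:
  after op 1 (in-shuffle): 23 → 21
  after op 2 (cut 1): 21 → 20
  after op 3 (out-shuffle): 20 → 16
  after op 4 (in-shuffle): 16 → 7
  after op 5 (cut 10): 7 → 21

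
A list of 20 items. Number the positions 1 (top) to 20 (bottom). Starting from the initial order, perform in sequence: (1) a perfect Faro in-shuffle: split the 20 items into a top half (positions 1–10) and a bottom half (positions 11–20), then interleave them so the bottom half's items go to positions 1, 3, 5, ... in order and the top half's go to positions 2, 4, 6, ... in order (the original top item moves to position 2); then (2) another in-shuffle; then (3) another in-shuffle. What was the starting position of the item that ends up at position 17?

Undo the operations in reverse order, starting from position 17:
  undo op 3 (in-shuffle, from bottom half): 17 ← 19
  undo op 2 (in-shuffle, from bottom half): 19 ← 20
  undo op 1 (in-shuffle, from top half): 20 ← 10
So the item at position 17 came from original position 10.

10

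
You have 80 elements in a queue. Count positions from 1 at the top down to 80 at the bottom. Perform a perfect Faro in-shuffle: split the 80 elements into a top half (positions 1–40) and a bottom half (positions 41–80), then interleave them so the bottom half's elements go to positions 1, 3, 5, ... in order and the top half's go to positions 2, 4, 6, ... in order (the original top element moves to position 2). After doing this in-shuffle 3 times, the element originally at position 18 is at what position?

63

Track the element's position through each in-shuffle:
18 → 36 → 72 → 63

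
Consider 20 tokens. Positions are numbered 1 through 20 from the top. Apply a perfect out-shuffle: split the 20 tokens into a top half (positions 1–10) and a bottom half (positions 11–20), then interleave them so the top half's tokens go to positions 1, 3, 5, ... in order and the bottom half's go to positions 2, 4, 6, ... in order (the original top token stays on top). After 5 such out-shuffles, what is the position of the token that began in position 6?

9

Track the token's position through each out-shuffle:
6 → 11 → 2 → 3 → 5 → 9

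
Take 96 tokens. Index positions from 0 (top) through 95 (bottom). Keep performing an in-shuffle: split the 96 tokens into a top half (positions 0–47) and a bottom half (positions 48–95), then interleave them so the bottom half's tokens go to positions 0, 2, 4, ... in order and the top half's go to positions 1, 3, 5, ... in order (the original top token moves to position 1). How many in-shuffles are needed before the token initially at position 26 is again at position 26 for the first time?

Follow position 26 under repeated in-shuffles:
26 → 53 → 10 → 21 → 43 → 87 → 78 → 60 → ... → 26 (length 48)
It first returns after 48 in-shuffles.

48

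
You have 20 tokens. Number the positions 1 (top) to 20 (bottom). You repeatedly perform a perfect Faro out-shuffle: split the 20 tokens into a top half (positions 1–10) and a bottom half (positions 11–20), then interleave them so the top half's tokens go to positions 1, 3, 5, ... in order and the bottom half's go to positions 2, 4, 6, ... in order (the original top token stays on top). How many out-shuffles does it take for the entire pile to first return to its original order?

The out-shuffle permutes the 20 positions with cycle lengths [1, 1, 18].
Every token is home exactly when every cycle has completed a whole number of laps, i.e. after lcm(1, 18) = 18 out-shuffles.

18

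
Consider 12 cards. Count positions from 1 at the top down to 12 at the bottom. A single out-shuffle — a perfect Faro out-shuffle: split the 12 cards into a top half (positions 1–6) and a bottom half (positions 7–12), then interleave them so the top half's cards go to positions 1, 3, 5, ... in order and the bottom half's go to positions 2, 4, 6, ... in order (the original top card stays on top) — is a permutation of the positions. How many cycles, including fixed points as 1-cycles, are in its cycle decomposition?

3

Trace each unvisited position around until it returns:
(1) (2 3 5 9 6 11 10 8 4 7) (12)
3 cycles in total.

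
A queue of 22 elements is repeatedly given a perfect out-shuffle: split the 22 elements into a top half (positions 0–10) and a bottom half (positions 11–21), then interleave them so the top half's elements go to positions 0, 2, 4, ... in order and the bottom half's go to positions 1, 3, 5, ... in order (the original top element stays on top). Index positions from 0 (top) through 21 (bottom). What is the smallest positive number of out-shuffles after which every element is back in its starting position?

6

The out-shuffle permutes the 22 positions with cycle lengths [1, 1, 2, 3, 3, 6, 6].
Every element is home exactly when every cycle has completed a whole number of laps, i.e. after lcm(1, 2, 3, 6) = 6 out-shuffles.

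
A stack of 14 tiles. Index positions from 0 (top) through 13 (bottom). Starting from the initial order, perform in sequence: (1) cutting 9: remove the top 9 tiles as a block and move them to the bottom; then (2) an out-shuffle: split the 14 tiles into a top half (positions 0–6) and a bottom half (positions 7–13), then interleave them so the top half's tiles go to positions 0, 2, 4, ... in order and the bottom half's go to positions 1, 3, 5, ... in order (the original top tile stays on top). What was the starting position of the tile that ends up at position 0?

Undo the operations in reverse order, starting from position 0:
  undo op 2 (out-shuffle, from top half): 0 ← 0
  undo op 1 (cut 9): 0 ← 9
So the tile at position 0 came from original position 9.

9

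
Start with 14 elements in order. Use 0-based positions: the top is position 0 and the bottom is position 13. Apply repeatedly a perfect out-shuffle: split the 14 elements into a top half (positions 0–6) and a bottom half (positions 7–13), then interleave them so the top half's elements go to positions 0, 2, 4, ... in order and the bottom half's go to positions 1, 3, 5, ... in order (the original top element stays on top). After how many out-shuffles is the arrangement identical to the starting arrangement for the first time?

12

The out-shuffle permutes the 14 positions with cycle lengths [1, 1, 12].
Every element is home exactly when every cycle has completed a whole number of laps, i.e. after lcm(1, 12) = 12 out-shuffles.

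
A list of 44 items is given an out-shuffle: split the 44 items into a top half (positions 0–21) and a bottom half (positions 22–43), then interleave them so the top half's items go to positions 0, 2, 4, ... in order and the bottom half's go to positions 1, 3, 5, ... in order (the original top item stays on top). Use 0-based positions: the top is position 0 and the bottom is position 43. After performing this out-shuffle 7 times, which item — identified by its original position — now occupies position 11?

Work backwards from position 11, undoing one out-shuffle at a time:
11 ← 27 ← 35 ← 39 ← 41 ← 42 ← 21 ← 32
So the item now at position 11 started at position 32.

32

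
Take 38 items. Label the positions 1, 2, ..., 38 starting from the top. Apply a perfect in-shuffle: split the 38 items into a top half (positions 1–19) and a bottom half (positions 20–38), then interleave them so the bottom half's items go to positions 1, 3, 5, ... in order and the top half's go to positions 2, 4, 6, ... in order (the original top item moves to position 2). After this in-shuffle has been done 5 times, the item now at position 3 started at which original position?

Work backwards from position 3, undoing one in-shuffle at a time:
3 ← 21 ← 30 ← 15 ← 27 ← 33
So the item now at position 3 started at position 33.

33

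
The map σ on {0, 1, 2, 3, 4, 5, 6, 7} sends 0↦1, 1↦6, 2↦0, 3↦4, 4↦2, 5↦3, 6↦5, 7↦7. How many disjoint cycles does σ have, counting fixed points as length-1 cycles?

Cycle decomposition: (0 1 6 5 3 4 2) (7).
2 cycles.

2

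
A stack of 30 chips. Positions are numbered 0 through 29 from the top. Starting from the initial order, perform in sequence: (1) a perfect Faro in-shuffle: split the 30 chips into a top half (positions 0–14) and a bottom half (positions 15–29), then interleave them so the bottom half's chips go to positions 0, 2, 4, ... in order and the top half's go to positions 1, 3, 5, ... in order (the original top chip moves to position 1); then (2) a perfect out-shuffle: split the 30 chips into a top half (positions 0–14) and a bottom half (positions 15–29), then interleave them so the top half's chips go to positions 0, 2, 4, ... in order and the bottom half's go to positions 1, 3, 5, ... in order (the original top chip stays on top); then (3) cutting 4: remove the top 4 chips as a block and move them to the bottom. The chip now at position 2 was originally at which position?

Undo the operations in reverse order, starting from position 2:
  undo op 3 (cut 4): 2 ← 6
  undo op 2 (out-shuffle, from top half): 6 ← 3
  undo op 1 (in-shuffle, from top half): 3 ← 1
So the chip at position 2 came from original position 1.

1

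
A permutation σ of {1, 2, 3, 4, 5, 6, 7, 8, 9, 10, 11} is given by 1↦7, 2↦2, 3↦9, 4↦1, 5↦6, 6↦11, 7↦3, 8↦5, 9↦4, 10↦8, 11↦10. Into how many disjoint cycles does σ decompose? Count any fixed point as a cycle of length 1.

Cycle decomposition: (1 7 3 9 4) (2) (5 6 11 10 8).
3 cycles.

3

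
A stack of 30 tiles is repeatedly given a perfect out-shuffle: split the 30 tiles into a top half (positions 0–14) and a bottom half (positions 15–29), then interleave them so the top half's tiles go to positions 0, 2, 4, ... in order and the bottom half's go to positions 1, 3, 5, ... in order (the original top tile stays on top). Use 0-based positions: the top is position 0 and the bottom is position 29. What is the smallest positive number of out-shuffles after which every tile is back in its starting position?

The out-shuffle permutes the 30 positions with cycle lengths [1, 1, 28].
Every tile is home exactly when every cycle has completed a whole number of laps, i.e. after lcm(1, 28) = 28 out-shuffles.

28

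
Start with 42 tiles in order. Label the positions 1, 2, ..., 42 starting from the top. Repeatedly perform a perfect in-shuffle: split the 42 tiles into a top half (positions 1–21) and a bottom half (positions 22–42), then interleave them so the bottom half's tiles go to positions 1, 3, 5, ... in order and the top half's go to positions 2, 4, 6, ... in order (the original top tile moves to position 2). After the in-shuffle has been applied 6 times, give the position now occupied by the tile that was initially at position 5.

19

Track the tile's position through each in-shuffle:
5 → 10 → 20 → 40 → 37 → 31 → 19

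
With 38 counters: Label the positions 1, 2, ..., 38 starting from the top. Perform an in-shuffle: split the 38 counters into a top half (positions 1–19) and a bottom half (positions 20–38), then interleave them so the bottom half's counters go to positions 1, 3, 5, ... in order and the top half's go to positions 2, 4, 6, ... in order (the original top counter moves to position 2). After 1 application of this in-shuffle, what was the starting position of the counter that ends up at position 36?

18

Work backwards from position 36, undoing one in-shuffle at a time:
36 ← 18
So the counter now at position 36 started at position 18.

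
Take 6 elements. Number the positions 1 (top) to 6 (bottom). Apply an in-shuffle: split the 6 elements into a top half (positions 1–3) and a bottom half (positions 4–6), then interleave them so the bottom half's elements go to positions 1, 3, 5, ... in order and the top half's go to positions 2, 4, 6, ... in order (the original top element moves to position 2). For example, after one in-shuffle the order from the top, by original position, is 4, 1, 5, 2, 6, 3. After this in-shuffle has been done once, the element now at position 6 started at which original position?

3

Work backwards from position 6, undoing one in-shuffle at a time:
6 ← 3
So the element now at position 6 started at position 3.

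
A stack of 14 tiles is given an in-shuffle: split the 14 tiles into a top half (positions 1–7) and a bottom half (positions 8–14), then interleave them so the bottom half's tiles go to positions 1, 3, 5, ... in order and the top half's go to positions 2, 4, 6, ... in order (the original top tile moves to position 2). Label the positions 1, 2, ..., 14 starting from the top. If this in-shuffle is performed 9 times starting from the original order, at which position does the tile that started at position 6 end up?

12

Track the tile's position through each in-shuffle:
6 → 12 → 9 → 3 → 6 → 12 → 9 → 3 → 6 → 12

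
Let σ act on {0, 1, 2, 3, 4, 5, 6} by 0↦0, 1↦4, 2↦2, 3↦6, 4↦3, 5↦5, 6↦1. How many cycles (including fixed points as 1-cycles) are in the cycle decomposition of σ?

4

Cycle decomposition: (0) (1 4 3 6) (2) (5).
4 cycles.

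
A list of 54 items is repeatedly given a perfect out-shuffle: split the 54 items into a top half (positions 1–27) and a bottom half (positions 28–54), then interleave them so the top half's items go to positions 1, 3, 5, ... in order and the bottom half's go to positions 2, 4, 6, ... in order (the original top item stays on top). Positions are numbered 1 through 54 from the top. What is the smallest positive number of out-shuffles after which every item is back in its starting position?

The out-shuffle permutes the 54 positions with cycle lengths [1, 1, 52].
Every item is home exactly when every cycle has completed a whole number of laps, i.e. after lcm(1, 52) = 52 out-shuffles.

52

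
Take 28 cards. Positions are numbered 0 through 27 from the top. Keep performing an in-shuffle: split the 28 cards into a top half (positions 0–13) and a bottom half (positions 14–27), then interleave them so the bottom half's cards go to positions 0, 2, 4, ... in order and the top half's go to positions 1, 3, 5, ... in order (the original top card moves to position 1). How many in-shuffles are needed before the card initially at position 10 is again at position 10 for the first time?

28

Follow position 10 under repeated in-shuffles:
10 → 21 → 14 → 0 → 1 → 3 → 7 → 15 → ... → 10 (length 28)
It first returns after 28 in-shuffles.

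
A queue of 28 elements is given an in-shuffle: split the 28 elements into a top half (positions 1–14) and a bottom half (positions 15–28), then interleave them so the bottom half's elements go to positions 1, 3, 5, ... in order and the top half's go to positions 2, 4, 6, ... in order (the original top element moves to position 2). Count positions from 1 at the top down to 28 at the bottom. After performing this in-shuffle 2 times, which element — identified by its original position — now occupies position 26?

Work backwards from position 26, undoing one in-shuffle at a time:
26 ← 13 ← 21
So the element now at position 26 started at position 21.

21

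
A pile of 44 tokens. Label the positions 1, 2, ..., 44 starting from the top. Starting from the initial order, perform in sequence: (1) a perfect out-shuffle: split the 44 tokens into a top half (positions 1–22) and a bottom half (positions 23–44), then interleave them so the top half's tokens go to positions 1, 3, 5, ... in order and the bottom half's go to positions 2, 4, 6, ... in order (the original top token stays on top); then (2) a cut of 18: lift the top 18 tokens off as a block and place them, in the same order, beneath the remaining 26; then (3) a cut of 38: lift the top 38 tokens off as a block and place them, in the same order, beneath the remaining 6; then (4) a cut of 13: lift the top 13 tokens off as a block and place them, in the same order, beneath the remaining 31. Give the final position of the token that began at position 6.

Track the token from position 6 forward through each operation:
  after op 1 (out-shuffle): 6 → 11
  after op 2 (cut 18): 11 → 37
  after op 3 (cut 38): 37 → 43
  after op 4 (cut 13): 43 → 30

30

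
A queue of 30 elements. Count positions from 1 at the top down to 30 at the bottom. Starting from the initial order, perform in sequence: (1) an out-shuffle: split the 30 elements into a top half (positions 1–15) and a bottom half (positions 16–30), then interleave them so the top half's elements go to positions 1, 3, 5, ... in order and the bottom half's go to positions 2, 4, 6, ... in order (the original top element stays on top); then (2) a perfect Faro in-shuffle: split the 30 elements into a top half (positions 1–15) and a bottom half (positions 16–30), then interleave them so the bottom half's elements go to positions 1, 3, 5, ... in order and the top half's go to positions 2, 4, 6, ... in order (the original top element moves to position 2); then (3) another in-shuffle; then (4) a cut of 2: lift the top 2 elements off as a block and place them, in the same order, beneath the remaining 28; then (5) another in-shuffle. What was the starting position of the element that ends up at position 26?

14

Undo the operations in reverse order, starting from position 26:
  undo op 5 (in-shuffle, from top half): 26 ← 13
  undo op 4 (cut 2): 13 ← 15
  undo op 3 (in-shuffle, from bottom half): 15 ← 23
  undo op 2 (in-shuffle, from bottom half): 23 ← 27
  undo op 1 (out-shuffle, from top half): 27 ← 14
So the element at position 26 came from original position 14.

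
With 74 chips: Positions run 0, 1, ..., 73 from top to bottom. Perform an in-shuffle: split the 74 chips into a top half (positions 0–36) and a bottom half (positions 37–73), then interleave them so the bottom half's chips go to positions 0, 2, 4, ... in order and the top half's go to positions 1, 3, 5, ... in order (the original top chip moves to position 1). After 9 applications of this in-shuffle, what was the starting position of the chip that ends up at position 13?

21

Work backwards from position 13, undoing one in-shuffle at a time:
13 ← 6 ← 40 ← 57 ← 28 ← 51 ← 25 ← 12 ← 43 ← 21
So the chip now at position 13 started at position 21.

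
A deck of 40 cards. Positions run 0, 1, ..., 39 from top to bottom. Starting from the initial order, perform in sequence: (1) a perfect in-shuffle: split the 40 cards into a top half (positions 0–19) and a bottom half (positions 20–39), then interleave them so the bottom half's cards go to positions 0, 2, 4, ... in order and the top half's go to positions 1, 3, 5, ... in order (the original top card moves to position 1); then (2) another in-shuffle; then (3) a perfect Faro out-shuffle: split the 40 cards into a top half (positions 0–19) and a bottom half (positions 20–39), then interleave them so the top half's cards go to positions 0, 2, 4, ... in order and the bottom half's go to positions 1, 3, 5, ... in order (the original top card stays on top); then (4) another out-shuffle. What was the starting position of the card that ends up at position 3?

Undo the operations in reverse order, starting from position 3:
  undo op 4 (out-shuffle, from bottom half): 3 ← 21
  undo op 3 (out-shuffle, from bottom half): 21 ← 30
  undo op 2 (in-shuffle, from bottom half): 30 ← 35
  undo op 1 (in-shuffle, from top half): 35 ← 17
So the card at position 3 came from original position 17.

17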